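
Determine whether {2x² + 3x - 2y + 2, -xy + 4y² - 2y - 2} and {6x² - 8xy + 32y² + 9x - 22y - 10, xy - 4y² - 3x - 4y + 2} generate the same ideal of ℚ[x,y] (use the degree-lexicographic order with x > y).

No, the ideals differ.

Since reduced Gröbner bases are canonical representatives of ideals under a given ordering, it suffices to compute and compare them.
Buchberger on the first generating set:
f_1 = 2x² + 3x - 2y + 2, LT = x².
f_2 = -xy + 4y² - 2y - 2, LT = xy.

S(f_1,f_2): lcm = x²y. S = 4xy² - ½xy - y² - 2x + y.
  leading term xy²: subtract (-4y)·f_2 from 4xy² - ½xy - y² - 2x + y → 16y³ - ½xy - 9y² - 2x - 7y
  leading term y³: no divisor's leading term divides it; move 16y³ to the remainder.
  leading term xy: subtract (½)·f_2 from -½xy - 9y² - 2x - 7y → -11y² - 2x - 6y + 1
  leading term y²: no divisor's leading term divides it; move -11y² to the remainder.
  leading term x: no divisor's leading term divides it; move -2x to the remainder.
  leading term y: no divisor's leading term divides it; move -6y to the remainder.
  leading term 1: no divisor's leading term divides it; move 1 to the remainder.
  remainder 16y³ - 11y² - 2x - 6y + 1 ≠ 0; add g_3 = 16y³ - 11y² - 2x - 6y + 1 to the basis.

The other S-polynomials (S(f_1,g_3), S(f_2,g_3)) all reduce to 0 modulo the current basis, so we have a Gröbner basis.
Inter-reduce: drop elements whose leading term is divisible by another's, tail-reduce, and make monic.
Reduced Gröbner basis: {y³ - 11/16y² - ⅛x - ⅜y + 1/16, x² + 3/2x - y + 1, xy - 4y² + 2y + 2}.

Buchberger on the second generating set:
h_1 = 6x² - 8xy + 32y² + 9x - 22y - 10, LT = x².
h_2 = xy - 4y² - 3x - 4y + 2, LT = xy.

S(h_1,h_2): lcm = x²y. S = 8/3xy² + 16/3y³ + 3x² + 11/2xy - 11/3y² - 2x - 5/3y.
  leading term xy²: subtract (8/3y)·h_2 from 8/3xy² + 16/3y³ + 3x² + 11/2xy - 11/3y² - 2x - 5/3y → 16y³ + 3x² + 27/2xy + 7y² - 2x - 7y
  leading term y³: no divisor's leading term divides it; move 16y³ to the remainder.
  leading term x²: subtract (½)·h_1 from 3x² + 27/2xy + 7y² - 2x - 7y → 35/2xy - 9y² - 13/2x + 4y + 5
  leading term xy: subtract (35/2)·h_2 from 35/2xy - 9y² - 13/2x + 4y + 5 → 61y² + 46x + 74y - 30
  leading term y²: no divisor's leading term divides it; move 61y² to the remainder.
  leading term x: no divisor's leading term divides it; move 46x to the remainder.
  leading term y: no divisor's leading term divides it; move 74y to the remainder.
  leading term 1: no divisor's leading term divides it; move -30 to the remainder.
  remainder 16y³ + 61y² + 46x + 74y - 30 ≠ 0; add k_3 = 16y³ + 61y² + 46x + 74y - 30 to the basis.

The other S-polynomials (S(h_1,k_3), S(h_2,k_3)) all reduce to 0 modulo the current basis, so we have a Gröbner basis.
Inter-reduce: drop elements whose leading term is divisible by another's, tail-reduce, and make monic.
Reduced Gröbner basis: {y³ + 61/16y² + 23/8x + 37/8y - 15/8, x² - 5/2x - 9y + 1, xy - 4y² - 3x - 4y + 2}.

These differ, so the ideals are not equal.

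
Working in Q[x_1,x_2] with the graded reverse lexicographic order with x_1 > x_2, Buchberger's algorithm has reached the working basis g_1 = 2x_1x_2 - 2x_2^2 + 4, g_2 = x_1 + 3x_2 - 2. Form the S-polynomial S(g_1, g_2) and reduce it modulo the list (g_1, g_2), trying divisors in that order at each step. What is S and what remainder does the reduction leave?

S(g_1, g_2) = -4x_2^2 + 2x_2 + 2; remainder on division = -4x_2^2 + 2x_2 + 2.

lcm(LM(g_1), LM(g_2)) = x_1x_2.
S = (lcm/LT(g_1))·g_1 − (lcm/LT(g_2))·g_2 = -4x_2^2 + 2x_2 + 2.
Reduce S modulo (g_1, g_2) in that order:
  leading term x_2^2: no divisor's leading term divides it; move -4x_2^2 to the remainder.
  leading term x_2: no divisor's leading term divides it; move 2x_2 to the remainder.
  leading term 1: no divisor's leading term divides it; move 2 to the remainder.
The remainder -4x_2^2 + 2x_2 + 2 is nonzero, so it would be added as the next basis element.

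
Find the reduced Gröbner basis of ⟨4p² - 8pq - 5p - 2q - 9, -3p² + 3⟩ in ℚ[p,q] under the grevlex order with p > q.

G = {q² + q, p + 2q + 1}

f_1 = 4p² - 8pq - 5p - 2q - 9, LT = p².
f_2 = -3p² + 3, LT = p².

S(f_1,f_2): lcm = p². S = -2pq - 5/4p - ½q - 5/4.
  reduce S modulo (f_1, f_2):
  remainder -2pq - 5/4p - ½q - 5/4 ≠ 0; add g_3 = -2pq - 5/4p - ½q - 5/4 to the basis.

S(f_1,g_3): lcm = p²q. S = -2pq² - ⅝p² - 3/2pq - ½q² - ⅝p - 9/4q.
  reduce S modulo (f_1, f_2, g_3):
  remainder -15/32p - 15/16q - 15/32 ≠ 0; add g_4 = -15/32p - 15/16q - 15/32 to the basis.

S(g_3,g_4): lcm = pq. S = -2q² + ⅝p - ¾q + ⅝.
  reduce S modulo (f_1, f_2, g_3, g_4):
  remainder -2q² - 2q ≠ 0; add g_5 = -2q² - 2q to the basis.

The other S-polynomials (S(f_2,g_3), S(f_1,g_4), S(f_2,g_4), S(f_1,g_5), S(f_2,g_5), S(g_3,g_5), S(g_4,g_5)) all reduce to 0 modulo the current basis, so we have a Gröbner basis.
Inter-reduce: drop elements whose leading term is divisible by another's, tail-reduce, and make monic.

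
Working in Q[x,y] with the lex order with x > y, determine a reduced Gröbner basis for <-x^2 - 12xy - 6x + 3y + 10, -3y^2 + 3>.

f_1 = -x^2 - 12xy - 6x + 3y + 10, LT = x^2.
f_2 = -3y^2 + 3, LT = y^2.

The S-polynomials (S(f_1,f_2)) all reduce to 0 modulo the current basis, so we have a Gröbner basis.

G = {x^2 + 12xy + 6x - 3y - 10, y^2 - 1}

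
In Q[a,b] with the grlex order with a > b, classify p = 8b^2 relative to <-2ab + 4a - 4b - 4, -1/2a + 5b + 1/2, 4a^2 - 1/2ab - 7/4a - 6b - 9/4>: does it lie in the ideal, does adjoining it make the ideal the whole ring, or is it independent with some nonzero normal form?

First compute the reduced Gröbner basis of I by Buchberger's algorithm.
f_1 = -2ab + 4a - 4b - 4, LT = ab.
f_2 = -1/2a + 5b + 1/2, LT = a.
f_3 = 4a^2 - 1/2ab - 7/4a - 6b - 9/4, LT = a^2.

S(f_1,f_2): lcm = ab. S = 10b^2 - 2a + 3b + 2.
  leading term b^2: no divisor's leading term divides it; move 10b^2 to the remainder.
  leading term a: subtract (4)·f_2 from -2a + 3b + 2 → -17b
  leading term b: no divisor's leading term divides it; move -17b to the remainder.
  remainder 10b^2 - 17b ≠ 0; add h_4 = 10b^2 - 17b to the basis.

S(f_1,f_3): lcm = a^2b. S = 1/8ab^2 - 2a^2 + 39/16ab + 3/2b^2 + 2a + 9/16b.
  leading term ab^2: subtract (-1/16b)·f_1 from 1/8ab^2 - 2a^2 + 39/16ab + 3/2b^2 + 2a + 9/16b → -2a^2 + 43/16ab + 5/4b^2 + 2a + 5/16b
  leading term a^2: subtract (4a)·f_2 from -2a^2 + 43/16ab + 5/4b^2 + 2a + 5/16b → -277/16ab + 5/4b^2 + 5/16b
  leading term ab: subtract (277/32)·f_1 from -277/16ab + 5/4b^2 + 5/16b → 5/4b^2 - 277/8a + 559/16b + 277/8
  leading term b^2: subtract (1/8)·h_4 from 5/4b^2 - 277/8a + 559/16b + 277/8 → -277/8a + 593/16b + 277/8
  leading term a: subtract (277/4)·f_2 from -277/8a + 593/16b + 277/8 → -4947/16b
  leading term b: no divisor's leading term divides it; move -4947/16b to the remainder.
  remainder -4947/16b ≠ 0; add h_5 = -4947/16b to the basis.

S(f_2,f_3): lcm = a^2. S = -79/8ab - 9/16a + 3/2b + 9/16.
  leading term ab: subtract (79/16)·f_1 from -79/8ab - 9/16a + 3/2b + 9/16 → -325/16a + 85/4b + 325/16
  leading term a: subtract (325/8)·f_2 from -325/16a + 85/4b + 325/16 → -1455/8b
  leading term b: subtract (10/17)·h_5 from -1455/8b → 0
  remainder 0.

S(f_1,h_4): lcm = ab^2. S = -3/10ab + 2b^2 + 2b.
  leading term ab: subtract (3/20)·f_1 from -3/10ab + 2b^2 + 2b → 2b^2 - 3/5a + 13/5b + 3/5
  leading term b^2: subtract (1/5)·h_4 from 2b^2 - 3/5a + 13/5b + 3/5 → -3/5a + 6b + 3/5
  leading term a: subtract (6/5)·f_2 from -3/5a + 6b + 3/5 → 0
  remainder 0.

S(f_2,h_4): leading monomials are coprime, so the S-polynomial reduces to 0 (Buchberger's first criterion).
S(f_3,h_4): leading monomials are coprime, so the S-polynomial reduces to 0 (Buchberger's first criterion).
S(f_1,h_5): lcm = ab. S = -2a + 2b + 2.
  leading term a: subtract (4)·f_2 from -2a + 2b + 2 → -18b
  leading term b: subtract (96/1649)·h_5 from -18b → 0
  remainder 0.

S(f_2,h_5): leading monomials are coprime, so the S-polynomial reduces to 0 (Buchberger's first criterion).
S(f_3,h_5): leading monomials are coprime, so the S-polynomial reduces to 0 (Buchberger's first criterion).
S(h_4,h_5): lcm = b^2. S = -17/10b.
  leading term b: subtract (8/1455)·h_5 from -17/10b → 0
  remainder 0.

Every S-polynomial of the final basis reduces to 0, so we have a Gröbner basis.
Inter-reduce: drop elements whose leading term is divisible by another's, tail-reduce, and make monic.
Reduced Gröbner basis: {a - 1, b}.
Label its elements g_1 = a - 1, g_2 = b.

Reduce p = 8b^2 modulo G:
  leading term b^2: subtract (8b)·g_2 from 8b^2 → 0
  normal form = 0.
Since the normal form is 0, p ∈ I.

Ideal membership is decidable via reduction modulo a Gröbner basis.

8b^2 lies in I (it reduces to 0).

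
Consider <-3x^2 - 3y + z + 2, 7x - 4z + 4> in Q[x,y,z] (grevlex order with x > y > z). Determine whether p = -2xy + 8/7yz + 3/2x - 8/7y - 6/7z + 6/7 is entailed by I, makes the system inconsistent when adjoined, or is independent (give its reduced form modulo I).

-2xy + 8/7yz + 3/2x - 8/7y - 6/7z + 6/7 lies in I (it reduces to 0).

First compute the reduced Gröbner basis of I by Buchberger's algorithm.
f_1 = -3x^2 - 3y + z + 2, LT = x^2.
f_2 = 7x - 4z + 4, LT = x.

S(f_1,f_2): lcm = x^2. S = 4/7xz - 4/7x + y - 1/3z - 2/3.
  leading term xz: subtract (4/49z)·f_2 from 4/7xz - 4/7x + y - 1/3z - 2/3 → 16/49z^2 - 4/7x + y - 97/147z - 2/3
  leading term z^2: no divisor's leading term divides it; move 16/49z^2 to the remainder.
  leading term x: subtract (-4/49)·f_2 from -4/7x + y - 97/147z - 2/3 → y - 145/147z - 50/147
  leading term y: no divisor's leading term divides it; move y to the remainder.
  leading term z: no divisor's leading term divides it; move -145/147z to the remainder.
  leading term 1: no divisor's leading term divides it; move -50/147 to the remainder.
  remainder 16/49z^2 + y - 145/147z - 50/147 ≠ 0; add h_3 = 16/49z^2 + y - 145/147z - 50/147 to the basis.

The other S-polynomials (S(f_1,h_3), S(f_2,h_3)) all reduce to 0 modulo the current basis, so we have a Gröbner basis.
Inter-reduce: drop elements whose leading term is divisible by another's, tail-reduce, and make monic.
Reduced Gröbner basis: {z^2 + 49/16y - 145/48z - 25/24, x - 4/7z + 4/7}.
Label its elements g_1 = z^2 + 49/16y - 145/48z - 25/24, g_2 = x - 4/7z + 4/7.

Reduce p = -2xy + 8/7yz + 3/2x - 8/7y - 6/7z + 6/7 modulo G:
  leading term xy: subtract (-2y)·g_2 from -2xy + 8/7yz + 3/2x - 8/7y - 6/7z + 6/7 → 3/2x - 6/7z + 6/7
  leading term x: subtract (3/2)·g_2 from 3/2x - 6/7z + 6/7 → 0
  normal form = 0.
Since the normal form is 0, p ∈ I.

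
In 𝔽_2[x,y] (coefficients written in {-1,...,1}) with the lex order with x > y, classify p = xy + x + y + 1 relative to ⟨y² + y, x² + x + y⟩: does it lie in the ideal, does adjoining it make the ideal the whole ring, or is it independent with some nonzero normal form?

First compute the reduced Gröbner basis of I by Buchberger's algorithm.
f_1 = y² + y, LT = y².
f_2 = x² + x + y, LT = x².

The S-polynomials (S(f_1,f_2)) all reduce to 0 modulo the current basis, so we have a Gröbner basis.
Inter-reduce: drop elements whose leading term is divisible by another's, tail-reduce, and make monic.
Reduced Gröbner basis: {x² + x + y, y² + y}.
Label its elements g_1 = x² + x + y, g_2 = y² + y.

Reduce p = xy + x + y + 1 modulo G:
  leading term xy: no divisor's leading term divides it; move xy to the remainder.
  leading term x: no divisor's leading term divides it; move x to the remainder.
  leading term y: no divisor's leading term divides it; move y to the remainder.
  leading term 1: no divisor's leading term divides it; move 1 to the remainder.
  normal form = xy + x + y + 1.
The normal form is nonzero, so p ∉ I. Since p minus its normal form lies in I, I + (p) = I + (r) where r = xy + x + y + 1; decide whether this ideal is the whole ring.
Run Buchberger on G together with r (pairs among the g_i already reduce to 0 since G is a Gröbner basis):
g_1 = x² + x + y, LT = x².
g_2 = y² + y, LT = y².
r = xy + x + y + 1, LT = xy.

The S-polynomials (S(g_1,g_2), S(g_1,r), S(g_2,r)) all reduce to 0 modulo the current basis, so we have a Gröbner basis.
Inter-reduce: drop elements whose leading term is divisible by another's, tail-reduce, and make monic.
Reduced Gröbner basis: {x² + x + y, xy + x + y + 1, y² + y}.
The reduced Gröbner basis of I + (p) is {x² + x + y, xy + x + y + 1, y² + y} ≠ {1}, a proper ideal, so the enlarged system stays consistent: p is independent of I, with normal form xy + x + y + 1.

xy + x + y + 1 is independent of I; its normal form modulo I is xy + x + y + 1.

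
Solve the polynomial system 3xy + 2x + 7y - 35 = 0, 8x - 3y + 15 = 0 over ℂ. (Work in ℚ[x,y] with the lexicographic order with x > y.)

{(-107/24, -62/9), (0, 5)}

Compute a lex Gröbner basis by Buchberger's algorithm.
f_1 = 3xy + 2x + 7y - 35, LT = xy.
f_2 = 8x - 3y + 15, LT = x.

S(f_1,f_2): lcm = xy. S = ⅔x + ⅜y² + 11/24y - 35/3.
  leading term x: subtract (1/12)·f_2 from ⅔x + ⅜y² + 11/24y - 35/3 → ⅜y² + 17/24y - 155/12
  leading term y²: no divisor's leading term divides it; move ⅜y² to the remainder.
  leading term y: no divisor's leading term divides it; move 17/24y to the remainder.
  leading term 1: no divisor's leading term divides it; move -155/12 to the remainder.
  remainder ⅜y² + 17/24y - 155/12 ≠ 0; add h_3 = ⅜y² + 17/24y - 155/12 to the basis.

The other S-polynomials (S(f_1,h_3), S(f_2,h_3)) all reduce to 0 modulo the current basis, so we have a Gröbner basis.
Inter-reduce: drop elements whose leading term is divisible by another's, tail-reduce, and make monic.
Reduced Gröbner basis: {x - ⅜y + 15/8, y² + 17/9y - 310/9}.

A lex Gröbner basis eliminates variables successively. Here y² + 17/9y - 310/9 depends only on y, with roots {-62/9, 5}; lifting each root through the earlier basis elements recovers the full solutions.
  y = -62/9: the earlier basis element becomes x + 107/24 = 0, giving x = -107/24 — point (-107/24, -62/9).
  y = 5: the earlier basis element becomes x = 0, giving x = 0 — point (0, 5).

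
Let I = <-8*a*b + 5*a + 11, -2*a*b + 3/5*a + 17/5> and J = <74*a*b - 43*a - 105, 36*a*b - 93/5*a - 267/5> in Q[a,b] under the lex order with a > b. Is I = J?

Yes, the ideals are equal.

Equality of ideals is decidable: compute both reduced Gröbner bases (unique for the ordering) and check whether they agree.
Buchberger on the first generating set:
f_1 = -8*a*b + 5*a + 11, LT = a*b.
f_2 = -2*a*b + 3/5*a + 17/5, LT = a*b.

S(f_1,f_2): lcm = a*b. S = -13/40*a + 13/40.
  leading term a: no divisor's leading term divides it; move -13/40*a to the remainder.
  leading term 1: no divisor's leading term divides it; move 13/40 to the remainder.
  remainder -13/40*a + 13/40 ≠ 0; add g_3 = -13/40*a + 13/40 to the basis.

S(f_1,g_3): lcm = a*b. S = -5/8*a + b - 11/8.
  leading term a: subtract (25/13)·g_3 from -5/8*a + b - 11/8 → b - 2
  leading term b: no divisor's leading term divides it; move b to the remainder.
  leading term 1: no divisor's leading term divides it; move -2 to the remainder.
  remainder b - 2 ≠ 0; add g_4 = b - 2 to the basis.

The other S-polynomials (S(f_2,g_3), S(f_1,g_4), S(f_2,g_4), S(g_3,g_4)) all reduce to 0 modulo the current basis, so we have a Gröbner basis.
Inter-reduce: drop elements whose leading term is divisible by another's, tail-reduce, and make monic.
Reduced Gröbner basis: {a - 1, b - 2}.

Buchberger on the second generating set:
h_1 = 74*a*b - 43*a - 105, LT = a*b.
h_2 = 36*a*b - 93/5*a - 267/5, LT = a*b.

S(h_1,h_2): lcm = a*b. S = -143/2220*a + 143/2220.
  leading term a: no divisor's leading term divides it; move -143/2220*a to the remainder.
  leading term 1: no divisor's leading term divides it; move 143/2220 to the remainder.
  remainder -143/2220*a + 143/2220 ≠ 0; add k_3 = -143/2220*a + 143/2220 to the basis.

S(h_1,k_3): lcm = a*b. S = -43/74*a + b - 105/74.
  leading term a: subtract (1290/143)·k_3 from -43/74*a + b - 105/74 → b - 2
  leading term b: no divisor's leading term divides it; move b to the remainder.
  leading term 1: no divisor's leading term divides it; move -2 to the remainder.
  remainder b - 2 ≠ 0; add k_4 = b - 2 to the basis.

The other S-polynomials (S(h_2,k_3), S(h_1,k_4), S(h_2,k_4), S(k_3,k_4)) all reduce to 0 modulo the current basis, so we have a Gröbner basis.
Inter-reduce: drop elements whose leading term is divisible by another's, tail-reduce, and make monic.
Reduced Gröbner basis: {a - 1, b - 2}.

The two bases agree; hence the ideals are identical.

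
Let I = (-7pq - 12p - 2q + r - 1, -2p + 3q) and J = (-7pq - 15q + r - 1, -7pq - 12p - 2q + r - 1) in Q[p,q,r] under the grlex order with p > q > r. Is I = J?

No, the ideals differ.

For a fixed monomial order, each ideal has a unique reduced Gröbner basis; comparing bases decides equality.
Buchberger on the first generating set:
f_1 = -7pq - 12p - 2q + r - 1, LT = pq.
f_2 = -2p + 3q, LT = p.

S(f_1,f_2): lcm = pq. S = 3/2q^2 + 12/7p + 2/7q - 1/7r + 1/7.
  leading term q^2: no divisor's leading term divides it; move 3/2q^2 to the remainder.
  leading term p: subtract (-6/7)·f_2 from 12/7p + 2/7q - 1/7r + 1/7 → 20/7q - 1/7r + 1/7
  leading term q: no divisor's leading term divides it; move 20/7q to the remainder.
  leading term r: no divisor's leading term divides it; move -1/7r to the remainder.
  leading term 1: no divisor's leading term divides it; move 1/7 to the remainder.
  remainder 3/2q^2 + 20/7q - 1/7r + 1/7 ≠ 0; add g_3 = 3/2q^2 + 20/7q - 1/7r + 1/7 to the basis.

The other S-polynomials (S(f_1,g_3), S(f_2,g_3)) all reduce to 0 modulo the current basis, so we have a Gröbner basis.
Inter-reduce: drop elements whose leading term is divisible by another's, tail-reduce, and make monic.
Reduced Gröbner basis: {q^2 + 40/21q - 2/21r + 2/21, p - 3/2q}.

Buchberger on the second generating set:
h_1 = -7pq - 15q + r - 1, LT = pq.
h_2 = -7pq - 12p - 2q + r - 1, LT = pq.

S(h_1,h_2): lcm = pq. S = -12/7p + 13/7q.
  leading term p: no divisor's leading term divides it; move -12/7p to the remainder.
  leading term q: no divisor's leading term divides it; move 13/7q to the remainder.
  remainder -12/7p + 13/7q ≠ 0; add k_3 = -12/7p + 13/7q to the basis.

S(h_1,k_3): lcm = pq. S = 13/12q^2 + 15/7q - 1/7r + 1/7.
  leading term q^2: no divisor's leading term divides it; move 13/12q^2 to the remainder.
  leading term q: no divisor's leading term divides it; move 15/7q to the remainder.
  leading term r: no divisor's leading term divides it; move -1/7r to the remainder.
  leading term 1: no divisor's leading term divides it; move 1/7 to the remainder.
  remainder 13/12q^2 + 15/7q - 1/7r + 1/7 ≠ 0; add k_4 = 13/12q^2 + 15/7q - 1/7r + 1/7 to the basis.

The other S-polynomials (S(h_2,k_3), S(h_1,k_4), S(h_2,k_4), S(k_3,k_4)) all reduce to 0 modulo the current basis, so we have a Gröbner basis.
Inter-reduce: drop elements whose leading term is divisible by another's, tail-reduce, and make monic.
Reduced Gröbner basis: {q^2 + 180/91q - 12/91r + 12/91, p - 13/12q}.

Since the reduced bases disagree, the two ideals are not the same.
The choice of monomial ordering does not affect the verdict — as long as both bases are computed under the same ordering, their equality decides ideal equality.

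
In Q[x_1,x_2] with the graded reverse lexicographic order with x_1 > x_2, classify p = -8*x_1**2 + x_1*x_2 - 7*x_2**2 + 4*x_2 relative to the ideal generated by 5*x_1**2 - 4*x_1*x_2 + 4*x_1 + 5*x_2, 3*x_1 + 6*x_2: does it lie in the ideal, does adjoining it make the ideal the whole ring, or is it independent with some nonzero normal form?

First compute the reduced Gröbner basis of I by Buchberger's algorithm.
f_1 = 5*x_1**2 - 4*x_1*x_2 + 4*x_1 + 5*x_2, LT = x_1**2.
f_2 = 3*x_1 + 6*x_2, LT = x_1.

S(f_1,f_2): lcm = x_1**2. S = -14/5*x_1*x_2 + 4/5*x_1 + x_2.
  reduce S modulo (f_1, f_2):
  remainder 28/5*x_2**2 - 3/5*x_2 ≠ 0; add h_3 = 28/5*x_2**2 - 3/5*x_2 to the basis.

The other S-polynomials (S(f_1,h_3), S(f_2,h_3)) all reduce to 0 modulo the current basis, so we have a Gröbner basis.
Inter-reduce: drop elements whose leading term is divisible by another's, tail-reduce, and make monic.
Reduced Gröbner basis: {x_2**2 - 3/28*x_2, x_1 + 2*x_2}.
Label its elements g_1 = x_2**2 - 3/28*x_2, g_2 = x_1 + 2*x_2.

Reduce p = -8*x_1**2 + x_1*x_2 - 7*x_2**2 + 4*x_2 modulo G:
  leading term x_1**2: subtract (-8*x_1)·g_2 from -8*x_1**2 + x_1*x_2 - 7*x_2**2 + 4*x_2 → 17*x_1*x_2 - 7*x_2**2 + 4*x_2
  leading term x_1*x_2: subtract (17*x_2)·g_2 from 17*x_1*x_2 - 7*x_2**2 + 4*x_2 → -41*x_2**2 + 4*x_2
  leading term x_2**2: subtract (-41)·g_1 from -41*x_2**2 + 4*x_2 → -11/28*x_2
  leading term x_2: no divisor's leading term divides it; move -11/28*x_2 to the remainder.
  normal form = -11/28*x_2.
The normal form is nonzero, so p ∉ I. Since p minus its normal form lies in I, I + (p) = I + (r) where r = -11/28*x_2; decide whether this ideal is the whole ring.
Run Buchberger on G together with r (pairs among the g_i already reduce to 0 since G is a Gröbner basis):
g_1 = x_2**2 - 3/28*x_2, LT = x_2**2.
g_2 = x_1 + 2*x_2, LT = x_1.
r = -11/28*x_2, LT = x_2.

The S-polynomials (S(g_1,g_2), S(g_1,r), S(g_2,r)) all reduce to 0 modulo the current basis, so we have a Gröbner basis.
Inter-reduce: drop elements whose leading term is divisible by another's, tail-reduce, and make monic.
Reduced Gröbner basis: {x_1, x_2}.
The reduced Gröbner basis of I + (p) is {x_1, x_2} ≠ {1}, a proper ideal, so the enlarged system stays consistent: p is independent of I, with normal form -11/28*x_2.

-8*x_1**2 + x_1*x_2 - 7*x_2**2 + 4*x_2 is independent of I; its normal form modulo I is -11/28*x_2.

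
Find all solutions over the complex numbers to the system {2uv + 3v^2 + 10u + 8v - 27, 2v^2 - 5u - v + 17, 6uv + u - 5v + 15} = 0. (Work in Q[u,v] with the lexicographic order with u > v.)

Compute a lex Gröbner basis by Buchberger's algorithm.
f_1 = 2uv + 10u + 3v^2 + 8v - 27, LT = uv.
f_2 = -5u + 2v^2 - v + 17, LT = u.
f_3 = 6uv + u - 5v + 15, LT = uv.

S(f_1,f_2): lcm = uv. S = 5u + 2/5v^3 + 13/10v^2 + 37/5v - 27/2.
  leading term u: subtract (-1)·f_2 from 5u + 2/5v^3 + 13/10v^2 + 37/5v - 27/2 → 2/5v^3 + 33/10v^2 + 32/5v + 7/2
  leading term v^3: no divisor's leading term divides it; move 2/5v^3 to the remainder.
  leading term v^2: no divisor's leading term divides it; move 33/10v^2 to the remainder.
  leading term v: no divisor's leading term divides it; move 32/5v to the remainder.
  leading term 1: no divisor's leading term divides it; move 7/2 to the remainder.
  remainder 2/5v^3 + 33/10v^2 + 32/5v + 7/2 ≠ 0; add h_4 = 2/5v^3 + 33/10v^2 + 32/5v + 7/2 to the basis.

S(f_1,f_3): lcm = uv. S = 29/6u + 3/2v^2 + 29/6v - 16.
  leading term u: subtract (-29/30)·f_2 from 29/6u + 3/2v^2 + 29/6v - 16 → 103/30v^2 + 58/15v + 13/30
  leading term v^2: no divisor's leading term divides it; move 103/30v^2 to the remainder.
  leading term v: no divisor's leading term divides it; move 58/15v to the remainder.
  leading term 1: no divisor's leading term divides it; move 13/30 to the remainder.
  remainder 103/30v^2 + 58/15v + 13/30 ≠ 0; add h_5 = 103/30v^2 + 58/15v + 13/30 to the basis.

S(f_3,h_4): lcm = uv^3. S = -97/12uv^2 - 16uv - 35/4u - 5/6v^3 + 5/2v^2.
  leading term uv^2: subtract (-97/24v)·f_1 from -97/12uv^2 - 16uv - 35/4u - 5/6v^3 + 5/2v^2 → 293/12uv - 35/4u + 271/24v^3 + 209/6v^2 - 873/8v
  leading term uv: subtract (293/24)·f_1 from 293/12uv - 35/4u + 271/24v^3 + 209/6v^2 - 873/8v → -785/6u + 271/24v^3 - 43/24v^2 - 4963/24v + 2637/8
  leading term u: subtract (157/6)·f_2 from -785/6u + 271/24v^3 - 43/24v^2 - 4963/24v + 2637/8 → 271/24v^3 - 433/8v^2 - 1445/8v - 2765/24
  leading term v^3: subtract (1355/48)·h_4 from 271/24v^3 - 433/8v^2 - 1445/8v - 2765/24 → -4713/32v^2 - 8671/24v - 20545/96
  leading term v^2: subtract (-70695/1648)·h_5 from -4713/32v^2 - 8671/24v - 20545/96 → -241541/1236v - 241541/1236
  leading term v: no divisor's leading term divides it; move -241541/1236v to the remainder.
  leading term 1: no divisor's leading term divides it; move -241541/1236 to the remainder.
  remainder -241541/1236v - 241541/1236 ≠ 0; add h_6 = -241541/1236v - 241541/1236 to the basis.

The other S-polynomials (S(f_2,f_3), S(f_1,h_4), S(f_2,h_4), S(f_1,h_5), S(f_2,h_5), S(f_3,h_5), S(h_4,h_5), S(f_1,h_6), S(f_2,h_6), S(f_3,h_6), S(h_4,h_6), S(h_5,h_6)) all reduce to 0 modulo the current basis, so we have a Gröbner basis.
Inter-reduce: drop elements whose leading term is divisible by another's, tail-reduce, and make monic.
Reduced Gröbner basis: {u - 4, v + 1}.

Elimination: the polynomial v + 1 lies in the elimination ideal for v, so v ∈ {-1}. For each such v, the remaining basis elements (now univariate) give the rest of the solution.
  v = -1: the earlier basis element becomes u - 4 = 0, giving u = 4 — point (4, -1).

{(4, -1)}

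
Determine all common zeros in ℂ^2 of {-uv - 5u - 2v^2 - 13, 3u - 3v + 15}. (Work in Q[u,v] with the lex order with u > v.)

{(-7, -2), (-3, 2)}

Compute a lex Gröbner basis by Buchberger's algorithm.
f_1 = -uv - 5u - 2v^2 - 13, LT = uv.
f_2 = 3u - 3v + 15, LT = u.

S(f_1,f_2): lcm = uv. S = 5u + 3v^2 - 5v + 13.
  leading term u: subtract (5/3)·f_2 from 5u + 3v^2 - 5v + 13 → 3v^2 - 12
  leading term v^2: no divisor's leading term divides it; move 3v^2 to the remainder.
  leading term 1: no divisor's leading term divides it; move -12 to the remainder.
  remainder 3v^2 - 12 ≠ 0; add h_3 = 3v^2 - 12 to the basis.

The other S-polynomials (S(f_1,h_3), S(f_2,h_3)) all reduce to 0 modulo the current basis, so we have a Gröbner basis.
Inter-reduce: drop elements whose leading term is divisible by another's, tail-reduce, and make monic.
Reduced Gröbner basis: {u - v + 5, v^2 - 4}.

From the last basis element, v^2 - 4 = 0, so v takes values in {-2, 2}. Each choice, substituted upward through the basis, yields the corresponding point(s) of the solution set.
  v = -2: the earlier basis element becomes u + 7 = 0, giving u = -7 — point (-7, -2).
  v = 2: the earlier basis element becomes u + 3 = 0, giving u = -3 — point (-3, 2).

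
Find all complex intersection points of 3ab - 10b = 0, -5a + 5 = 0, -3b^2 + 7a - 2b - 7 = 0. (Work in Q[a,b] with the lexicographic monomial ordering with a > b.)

Compute a lex Gröbner basis by Buchberger's algorithm.
f_1 = 3ab - 10b, LT = ab.
f_2 = -5a + 5, LT = a.
f_3 = 7a - 3b^2 - 2b - 7, LT = a.

S(f_1,f_2): lcm = ab. S = -7/3b.
  leading term b: no divisor's leading term divides it; move -7/3b to the remainder.
  remainder -7/3b ≠ 0; add h_4 = -7/3b to the basis.

The other S-polynomials (S(f_1,f_3), S(f_2,f_3), S(f_1,h_4), S(f_2,h_4), S(f_3,h_4)) all reduce to 0 modulo the current basis, so we have a Gröbner basis.
Inter-reduce: drop elements whose leading term is divisible by another's, tail-reduce, and make monic.
Reduced Gröbner basis: {a - 1, b}.

A lex Gröbner basis eliminates variables successively. Here b depends only on b, with roots {0}; lifting each root through the earlier basis elements recovers the full solutions.
  b = 0: the earlier basis element becomes a - 1 = 0, giving a = 1 — point (1, 0).

{(1, 0)}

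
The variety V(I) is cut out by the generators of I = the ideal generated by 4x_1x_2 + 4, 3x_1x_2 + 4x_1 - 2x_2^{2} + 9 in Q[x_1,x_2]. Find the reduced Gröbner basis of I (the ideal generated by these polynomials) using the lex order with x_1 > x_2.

The reduced Gröbner basis is the canonical form of the ideal for this ordering.

f_1 = 4x_1x_2 + 4, LT = x_1x_2.
f_2 = 3x_1x_2 + 4x_1 - 2x_2^{2} + 9, LT = x_1x_2.

S(f_1,f_2): lcm = x_1x_2. S = -\tfrac{4}{3}x_1 + \tfrac{2}{3}x_2^{2} - 2.
  leading term x_1: no divisor's leading term divides it; move -\tfrac{4}{3}x_1 to the remainder.
  leading term x_2^{2}: no divisor's leading term divides it; move \tfrac{2}{3}x_2^{2} to the remainder.
  leading term 1: no divisor's leading term divides it; move -2 to the remainder.
  remainder -\tfrac{4}{3}x_1 + \tfrac{2}{3}x_2^{2} - 2 ≠ 0; add g_3 = -\tfrac{4}{3}x_1 + \tfrac{2}{3}x_2^{2} - 2 to the basis.

S(f_1,g_3): lcm = x_1x_2. S = \tfrac{1}{2}x_2^{3} - \tfrac{3}{2}x_2 + 1.
  leading term x_2^{3}: no divisor's leading term divides it; move \tfrac{1}{2}x_2^{3} to the remainder.
  leading term x_2: no divisor's leading term divides it; move -\tfrac{3}{2}x_2 to the remainder.
  leading term 1: no divisor's leading term divides it; move 1 to the remainder.
  remainder \tfrac{1}{2}x_2^{3} - \tfrac{3}{2}x_2 + 1 ≠ 0; add g_4 = \tfrac{1}{2}x_2^{3} - \tfrac{3}{2}x_2 + 1 to the basis.

S(f_2,g_3): lcm = x_1x_2. S = \tfrac{4}{3}x_1 + \tfrac{1}{2}x_2^{3} - \tfrac{2}{3}x_2^{2} - \tfrac{3}{2}x_2 + 3.
  leading term x_1: subtract (-1)·g_3 from \tfrac{4}{3}x_1 + \tfrac{1}{2}x_2^{3} - \tfrac{2}{3}x_2^{2} - \tfrac{3}{2}x_2 + 3 → \tfrac{1}{2}x_2^{3} - \tfrac{3}{2}x_2 + 1
  leading term x_2^{3}: subtract (1)·g_4 from \tfrac{1}{2}x_2^{3} - \tfrac{3}{2}x_2 + 1 → 0
  remainder 0.

S(f_1,g_4): lcm = x_1x_2^{3}. S = 3x_1x_2 - 2x_1 + x_2^{2}.
  leading term x_1x_2: subtract (\tfrac{3}{4})·f_1 from 3x_1x_2 - 2x_1 + x_2^{2} → -2x_1 + x_2^{2} - 3
  leading term x_1: subtract (\tfrac{3}{2})·g_3 from -2x_1 + x_2^{2} - 3 → 0
  remainder 0.

S(f_2,g_4): lcm = x_1x_2^{3}. S = \tfrac{4}{3}x_1x_2^{2} + 3x_1x_2 - 2x_1 - \tfrac{2}{3}x_2^{4} + 3x_2^{2}.
  leading term x_1x_2^{2}: subtract (\tfrac{1}{3}x_2)·f_1 from \tfrac{4}{3}x_1x_2^{2} + 3x_1x_2 - 2x_1 - \tfrac{2}{3}x_2^{4} + 3x_2^{2} → 3x_1x_2 - 2x_1 - \tfrac{2}{3}x_2^{4} + 3x_2^{2} - \tfrac{4}{3}x_2
  leading term x_1x_2: subtract (\tfrac{3}{4})·f_1 from 3x_1x_2 - 2x_1 - \tfrac{2}{3}x_2^{4} + 3x_2^{2} - \tfrac{4}{3}x_2 → -2x_1 - \tfrac{2}{3}x_2^{4} + 3x_2^{2} - \tfrac{4}{3}x_2 - 3
  leading term x_1: subtract (\tfrac{3}{2})·g_3 from -2x_1 - \tfrac{2}{3}x_2^{4} + 3x_2^{2} - \tfrac{4}{3}x_2 - 3 → -\tfrac{2}{3}x_2^{4} + 2x_2^{2} - \tfrac{4}{3}x_2
  leading term x_2^{4}: subtract (-\tfrac{4}{3}x_2)·g_4 from -\tfrac{2}{3}x_2^{4} + 2x_2^{2} - \tfrac{4}{3}x_2 → 0
  remainder 0.

S(g_3,g_4): leading monomials are coprime, so the S-polynomial reduces to 0 (Buchberger's first criterion).
Every S-polynomial of the final basis reduces to 0, so we have a Gröbner basis.
Inter-reduce: drop elements whose leading term is divisible by another's, tail-reduce, and make monic.

G = {x_1 - \tfrac{1}{2}x_2^{2} + \tfrac{3}{2}, x_2^{3} - 3x_2 + 2}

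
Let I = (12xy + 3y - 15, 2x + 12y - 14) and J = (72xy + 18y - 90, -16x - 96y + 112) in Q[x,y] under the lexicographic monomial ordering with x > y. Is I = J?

Yes, the ideals are equal.

For a fixed monomial order, each ideal has a unique reduced Gröbner basis; comparing bases decides equality.
Buchberger on the first generating set:
f_1 = 12xy + 3y - 15, LT = xy.
f_2 = 2x + 12y - 14, LT = x.

S(f_1,f_2): lcm = xy. S = -6y^2 + 29/4y - 5/4.
  leading term y^2: no divisor's leading term divides it; move -6y^2 to the remainder.
  leading term y: no divisor's leading term divides it; move 29/4y to the remainder.
  leading term 1: no divisor's leading term divides it; move -5/4 to the remainder.
  remainder -6y^2 + 29/4y - 5/4 ≠ 0; add g_3 = -6y^2 + 29/4y - 5/4 to the basis.

S(f_1,g_3): lcm = xy^2. S = 29/24xy - 5/24x + 1/4y^2 - 5/4y.
  leading term xy: subtract (29/288)·f_1 from 29/24xy - 5/24x + 1/4y^2 - 5/4y → -5/24x + 1/4y^2 - 149/96y + 145/96
  leading term x: subtract (-5/48)·f_2 from -5/24x + 1/4y^2 - 149/96y + 145/96 → 1/4y^2 - 29/96y + 5/96
  leading term y^2: subtract (-1/24)·g_3 from 1/4y^2 - 29/96y + 5/96 → 0
  remainder 0.

S(f_2,g_3): leading monomials are coprime, so the S-polynomial reduces to 0 (Buchberger's first criterion).
Every S-polynomial of the final basis reduces to 0, so we have a Gröbner basis.
Inter-reduce: drop elements whose leading term is divisible by another's, tail-reduce, and make monic.
Reduced Gröbner basis: {x + 6y - 7, y^2 - 29/24y + 5/24}.

Buchberger on the second generating set:
h_1 = 72xy + 18y - 90, LT = xy.
h_2 = -16x - 96y + 112, LT = x.

S(h_1,h_2): lcm = xy. S = -6y^2 + 29/4y - 5/4.
  leading term y^2: no divisor's leading term divides it; move -6y^2 to the remainder.
  leading term y: no divisor's leading term divides it; move 29/4y to the remainder.
  leading term 1: no divisor's leading term divides it; move -5/4 to the remainder.
  remainder -6y^2 + 29/4y - 5/4 ≠ 0; add k_3 = -6y^2 + 29/4y - 5/4 to the basis.

S(h_1,k_3): lcm = xy^2. S = 29/24xy - 5/24x + 1/4y^2 - 5/4y.
  leading term xy: subtract (29/1728)·h_1 from 29/24xy - 5/24x + 1/4y^2 - 5/4y → -5/24x + 1/4y^2 - 149/96y + 145/96
  leading term x: subtract (5/384)·h_2 from -5/24x + 1/4y^2 - 149/96y + 145/96 → 1/4y^2 - 29/96y + 5/96
  leading term y^2: subtract (-1/24)·k_3 from 1/4y^2 - 29/96y + 5/96 → 0
  remainder 0.

S(h_2,k_3): leading monomials are coprime, so the S-polynomial reduces to 0 (Buchberger's first criterion).
Every S-polynomial of the final basis reduces to 0, so we have a Gröbner basis.
Inter-reduce: drop elements whose leading term is divisible by another's, tail-reduce, and make monic.
Reduced Gröbner basis: {x + 6y - 7, y^2 - 29/24y + 5/24}.

These coincide, so the ideals are equal.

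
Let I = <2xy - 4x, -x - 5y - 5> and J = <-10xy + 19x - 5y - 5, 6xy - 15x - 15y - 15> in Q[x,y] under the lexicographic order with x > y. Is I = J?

Equality of ideals is decidable: compute both reduced Gröbner bases (unique for the ordering) and check whether they agree.
Buchberger on the first generating set:
f_1 = 2xy - 4x, LT = xy.
f_2 = -x - 5y - 5, LT = x.

S(f_1,f_2): lcm = xy. S = -2x - 5y^{2} - 5y.
  leading term x: subtract (2)·f_2 from -2x - 5y^{2} - 5y → -5y^{2} + 5y + 10
  leading term y^{2}: no divisor's leading term divides it; move -5y^{2} to the remainder.
  leading term y: no divisor's leading term divides it; move 5y to the remainder.
  leading term 1: no divisor's leading term divides it; move 10 to the remainder.
  remainder -5y^{2} + 5y + 10 ≠ 0; add g_3 = -5y^{2} + 5y + 10 to the basis.

The other S-polynomials (S(f_1,g_3), S(f_2,g_3)) all reduce to 0 modulo the current basis, so we have a Gröbner basis.
Inter-reduce: drop elements whose leading term is divisible by another's, tail-reduce, and make monic.
Reduced Gröbner basis: {x + 5y + 5, y^{2} - y - 2}.

Buchberger on the second generating set:
h_1 = -10xy + 19x - 5y - 5, LT = xy.
h_2 = 6xy - 15x - 15y - 15, LT = xy.

S(h_1,h_2): lcm = xy. S = \tfrac{3}{5}x + 3y + 3.
  leading term x: no divisor's leading term divides it; move \tfrac{3}{5}x to the remainder.
  leading term y: no divisor's leading term divides it; move 3y to the remainder.
  leading term 1: no divisor's leading term divides it; move 3 to the remainder.
  remainder \tfrac{3}{5}x + 3y + 3 ≠ 0; add k_3 = \tfrac{3}{5}x + 3y + 3 to the basis.

S(h_1,k_3): lcm = xy. S = -\tfrac{19}{10}x - 5y^{2} - \tfrac{9}{2}y + \tfrac{1}{2}.
  leading term x: subtract (-\tfrac{19}{6})·k_3 from -\tfrac{19}{10}x - 5y^{2} - \tfrac{9}{2}y + \tfrac{1}{2} → -5y^{2} + 5y + 10
  leading term y^{2}: no divisor's leading term divides it; move -5y^{2} to the remainder.
  leading term y: no divisor's leading term divides it; move 5y to the remainder.
  leading term 1: no divisor's leading term divides it; move 10 to the remainder.
  remainder -5y^{2} + 5y + 10 ≠ 0; add k_4 = -5y^{2} + 5y + 10 to the basis.

The other S-polynomials (S(h_2,k_3), S(h_1,k_4), S(h_2,k_4), S(k_3,k_4)) all reduce to 0 modulo the current basis, so we have a Gröbner basis.
Inter-reduce: drop elements whose leading term is divisible by another's, tail-reduce, and make monic.
Reduced Gröbner basis: {x + 5y + 5, y^{2} - y - 2}.

The two bases agree; hence the ideals are identical.

Yes, the ideals are equal.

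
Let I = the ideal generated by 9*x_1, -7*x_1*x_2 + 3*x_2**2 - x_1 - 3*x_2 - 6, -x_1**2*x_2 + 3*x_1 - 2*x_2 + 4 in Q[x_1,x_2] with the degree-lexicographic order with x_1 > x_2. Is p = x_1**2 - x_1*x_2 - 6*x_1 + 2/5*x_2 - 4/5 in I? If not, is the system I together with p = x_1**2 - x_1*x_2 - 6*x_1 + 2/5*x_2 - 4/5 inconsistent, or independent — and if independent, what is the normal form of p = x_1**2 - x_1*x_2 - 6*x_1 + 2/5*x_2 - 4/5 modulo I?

x_1**2 - x_1*x_2 - 6*x_1 + 2/5*x_2 - 4/5 lies in I (it reduces to 0).

First compute the reduced Gröbner basis of I by Buchberger's algorithm.
f_1 = 9*x_1, LT = x_1.
f_2 = -7*x_1*x_2 + 3*x_2**2 - x_1 - 3*x_2 - 6, LT = x_1*x_2.
f_3 = -x_1**2*x_2 + 3*x_1 - 2*x_2 + 4, LT = x_1**2*x_2.

S(f_1,f_2): lcm = x_1*x_2. S = 3/7*x_2**2 - 1/7*x_1 - 3/7*x_2 - 6/7.
  leading term x_2**2: no divisor's leading term divides it; move 3/7*x_2**2 to the remainder.
  leading term x_1: subtract (-1/63)·f_1 from -1/7*x_1 - 3/7*x_2 - 6/7 → -3/7*x_2 - 6/7
  leading term x_2: no divisor's leading term divides it; move -3/7*x_2 to the remainder.
  leading term 1: no divisor's leading term divides it; move -6/7 to the remainder.
  remainder 3/7*x_2**2 - 3/7*x_2 - 6/7 ≠ 0; add h_4 = 3/7*x_2**2 - 3/7*x_2 - 6/7 to the basis.

S(f_1,f_3): lcm = x_1**2*x_2. S = 3*x_1 - 2*x_2 + 4.
  leading term x_1: subtract (1/3)·f_1 from 3*x_1 - 2*x_2 + 4 → -2*x_2 + 4
  leading term x_2: no divisor's leading term divides it; move -2*x_2 to the remainder.
  leading term 1: no divisor's leading term divides it; move 4 to the remainder.
  remainder -2*x_2 + 4 ≠ 0; add h_5 = -2*x_2 + 4 to the basis.

The other S-polynomials (S(f_2,f_3), S(f_1,h_4), S(f_2,h_4), S(f_3,h_4), S(f_1,h_5), S(f_2,h_5), S(f_3,h_5), S(h_4,h_5)) all reduce to 0 modulo the current basis, so we have a Gröbner basis.
Inter-reduce: drop elements whose leading term is divisible by another's, tail-reduce, and make monic.
Reduced Gröbner basis: {x_1, x_2 - 2}.
Label its elements g_1 = x_1, g_2 = x_2 - 2.

Reduce p = x_1**2 - x_1*x_2 - 6*x_1 + 2/5*x_2 - 4/5 modulo G:
  leading term x_1**2: subtract (x_1)·g_1 from x_1**2 - x_1*x_2 - 6*x_1 + 2/5*x_2 - 4/5 → -x_1*x_2 - 6*x_1 + 2/5*x_2 - 4/5
  leading term x_1*x_2: subtract (-x_2)·g_1 from -x_1*x_2 - 6*x_1 + 2/5*x_2 - 4/5 → -6*x_1 + 2/5*x_2 - 4/5
  leading term x_1: subtract (-6)·g_1 from -6*x_1 + 2/5*x_2 - 4/5 → 2/5*x_2 - 4/5
  leading term x_2: subtract (2/5)·g_2 from 2/5*x_2 - 4/5 → 0
  normal form = 0.
Since the normal form is 0, p ∈ I.

The remainder on division by a Gröbner basis is unique — it is the normal form.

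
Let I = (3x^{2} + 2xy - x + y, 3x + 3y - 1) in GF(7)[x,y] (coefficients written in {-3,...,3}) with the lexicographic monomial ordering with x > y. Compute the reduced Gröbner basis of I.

G = {x + y + 2, y^{2} + 3y}

f_1 = 3x^{2} + 2xy - x + y, LT = x^{2}.
f_2 = 3x + 3y - 1, LT = x.

S(f_1,f_2): lcm = x^{2}. S = 2xy - 2y.
  leading term xy: subtract (3y)·f_2 from 2xy - 2y → -2y^{2} + y
  leading term y^{2}: no divisor's leading term divides it; move -2y^{2} to the remainder.
  leading term y: no divisor's leading term divides it; move y to the remainder.
  remainder -2y^{2} + y ≠ 0; add g_3 = -2y^{2} + y to the basis.

The other S-polynomials (S(f_1,g_3), S(f_2,g_3)) all reduce to 0 modulo the current basis, so we have a Gröbner basis.
Inter-reduce: drop elements whose leading term is divisible by another's, tail-reduce, and make monic.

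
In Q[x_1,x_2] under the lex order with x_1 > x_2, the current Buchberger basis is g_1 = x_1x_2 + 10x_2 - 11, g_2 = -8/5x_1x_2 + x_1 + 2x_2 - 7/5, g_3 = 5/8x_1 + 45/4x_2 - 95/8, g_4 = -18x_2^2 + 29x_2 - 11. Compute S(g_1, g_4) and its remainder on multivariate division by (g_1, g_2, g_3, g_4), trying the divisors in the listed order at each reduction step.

S(g_1, g_4) = 29/18x_1x_2 - 11/18x_1 + 10x_2^2 - 11x_2; remainder on division = 0.

lcm(LM(g_1), LM(g_4)) = x_1x_2^2.
S = (lcm/LT(g_1))·g_1 − (lcm/LT(g_4))·g_4 = 29/18x_1x_2 - 11/18x_1 + 10x_2^2 - 11x_2.
Reduce S modulo (g_1, g_2, g_3, g_4) in that order:
  leading term x_1x_2: subtract (29/18)·g_1 from 29/18x_1x_2 - 11/18x_1 + 10x_2^2 - 11x_2 → -11/18x_1 + 10x_2^2 - 244/9x_2 + 319/18
  leading term x_1: subtract (-44/45)·g_3 from -11/18x_1 + 10x_2^2 - 244/9x_2 + 319/18 → 10x_2^2 - 145/9x_2 + 55/9
  leading term x_2^2: subtract (-5/9)·g_4 from 10x_2^2 - 145/9x_2 + 55/9 → 0
The remainder is 0, so this S-polynomial contributes no new basis element.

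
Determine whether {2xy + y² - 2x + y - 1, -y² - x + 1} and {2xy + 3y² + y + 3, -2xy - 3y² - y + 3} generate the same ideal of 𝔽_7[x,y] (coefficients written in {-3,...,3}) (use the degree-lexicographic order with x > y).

No, the ideals differ.

Equality of ideals is decidable: compute both reduced Gröbner bases (unique for the ordering) and check whether they agree.
Buchberger on the first generating set:
f_1 = 2xy + y² - 2x + y - 1, LT = xy.
f_2 = -y² - x + 1, LT = y².

S(f_1,f_2): lcm = xy². S = -3y³ - x² - xy - 3y² + x + 3y.
  leading term y³: subtract (3y)·f_2 from -3y³ - x² - xy - 3y² + x + 3y → -x² + 2xy - 3y² + x
  leading term x²: no divisor's leading term divides it; move -x² to the remainder.
  leading term xy: subtract (1)·f_1 from 2xy - 3y² + x → 3y² + 3x - y + 1
  leading term y²: subtract (-3)·f_2 from 3y² + 3x - y + 1 → -y - 3
  leading term y: no divisor's leading term divides it; move -y to the remainder.
  leading term 1: no divisor's leading term divides it; move -3 to the remainder.
  remainder -x² - y - 3 ≠ 0; add g_3 = -x² - y - 3 to the basis.

The other S-polynomials (S(f_1,g_3), S(f_2,g_3)) all reduce to 0 modulo the current basis, so we have a Gröbner basis.
Inter-reduce: drop elements whose leading term is divisible by another's, tail-reduce, and make monic.
Reduced Gröbner basis: {x² + y + 3, xy + 2x - 3y, y² + x - 1}.

Buchberger on the second generating set:
h_1 = 2xy + 3y² + y + 3, LT = xy.
h_2 = -2xy - 3y² - y + 3, LT = xy.

S(h_1,h_2): lcm = xy. S = 3.
  leading term 1: no divisor's leading term divides it; move 3 to the remainder.
  remainder 3 ≠ 0; add k_3 = 3 to the basis.

The other S-polynomials (S(h_1,k_3), S(h_2,k_3)) all reduce to 0 modulo the current basis, so we have a Gröbner basis.
Inter-reduce: drop elements whose leading term is divisible by another's, tail-reduce, and make monic.
Reduced Gröbner basis: {1}.

The bases are distinct; the ideals are different.
The choice of monomial ordering does not affect the verdict — as long as both bases are computed under the same ordering, their equality decides ideal equality.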